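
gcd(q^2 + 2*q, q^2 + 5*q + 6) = q + 2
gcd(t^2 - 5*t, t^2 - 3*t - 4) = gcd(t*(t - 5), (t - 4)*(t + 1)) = 1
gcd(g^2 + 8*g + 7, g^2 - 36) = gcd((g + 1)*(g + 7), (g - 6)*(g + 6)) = 1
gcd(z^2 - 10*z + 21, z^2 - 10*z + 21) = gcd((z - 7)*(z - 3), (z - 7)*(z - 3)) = z^2 - 10*z + 21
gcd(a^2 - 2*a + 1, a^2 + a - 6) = 1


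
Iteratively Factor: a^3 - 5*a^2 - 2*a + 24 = (a - 4)*(a^2 - a - 6) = (a - 4)*(a + 2)*(a - 3)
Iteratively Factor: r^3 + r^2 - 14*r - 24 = (r + 2)*(r^2 - r - 12) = (r + 2)*(r + 3)*(r - 4)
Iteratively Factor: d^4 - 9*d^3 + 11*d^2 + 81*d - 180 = (d - 3)*(d^3 - 6*d^2 - 7*d + 60) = (d - 3)*(d + 3)*(d^2 - 9*d + 20) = (d - 5)*(d - 3)*(d + 3)*(d - 4)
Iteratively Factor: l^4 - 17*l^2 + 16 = (l + 1)*(l^3 - l^2 - 16*l + 16) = (l + 1)*(l + 4)*(l^2 - 5*l + 4) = (l - 1)*(l + 1)*(l + 4)*(l - 4)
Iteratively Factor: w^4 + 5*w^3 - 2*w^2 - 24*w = (w + 4)*(w^3 + w^2 - 6*w) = w*(w + 4)*(w^2 + w - 6) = w*(w - 2)*(w + 4)*(w + 3)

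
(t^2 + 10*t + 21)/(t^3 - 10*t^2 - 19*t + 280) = (t^2 + 10*t + 21)/(t^3 - 10*t^2 - 19*t + 280)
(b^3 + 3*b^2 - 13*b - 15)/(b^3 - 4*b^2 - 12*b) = (-b^3 - 3*b^2 + 13*b + 15)/(b*(-b^2 + 4*b + 12))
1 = 1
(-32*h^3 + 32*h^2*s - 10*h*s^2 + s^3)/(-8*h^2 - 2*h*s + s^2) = (8*h^2 - 6*h*s + s^2)/(2*h + s)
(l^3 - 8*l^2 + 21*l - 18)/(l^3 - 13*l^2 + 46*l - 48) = (l - 3)/(l - 8)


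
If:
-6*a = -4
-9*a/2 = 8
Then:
No Solution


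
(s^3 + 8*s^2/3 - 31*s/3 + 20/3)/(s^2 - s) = s + 11/3 - 20/(3*s)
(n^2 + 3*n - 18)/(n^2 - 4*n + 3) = (n + 6)/(n - 1)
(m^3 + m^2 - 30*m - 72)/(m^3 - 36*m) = (m^2 + 7*m + 12)/(m*(m + 6))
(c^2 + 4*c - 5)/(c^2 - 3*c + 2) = (c + 5)/(c - 2)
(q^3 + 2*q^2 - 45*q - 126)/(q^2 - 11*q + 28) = (q^2 + 9*q + 18)/(q - 4)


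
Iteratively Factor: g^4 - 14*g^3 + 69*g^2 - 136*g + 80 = (g - 4)*(g^3 - 10*g^2 + 29*g - 20) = (g - 4)^2*(g^2 - 6*g + 5) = (g - 4)^2*(g - 1)*(g - 5)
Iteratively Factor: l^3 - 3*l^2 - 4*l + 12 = (l - 3)*(l^2 - 4) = (l - 3)*(l - 2)*(l + 2)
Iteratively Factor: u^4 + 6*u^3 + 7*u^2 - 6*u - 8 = (u + 1)*(u^3 + 5*u^2 + 2*u - 8) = (u + 1)*(u + 4)*(u^2 + u - 2) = (u + 1)*(u + 2)*(u + 4)*(u - 1)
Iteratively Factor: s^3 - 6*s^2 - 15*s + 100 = (s + 4)*(s^2 - 10*s + 25) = (s - 5)*(s + 4)*(s - 5)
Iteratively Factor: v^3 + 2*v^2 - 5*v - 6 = (v - 2)*(v^2 + 4*v + 3) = (v - 2)*(v + 1)*(v + 3)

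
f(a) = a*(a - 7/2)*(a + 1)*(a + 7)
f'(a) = a*(a - 7/2)*(a + 1) + a*(a - 7/2)*(a + 7) + a*(a + 1)*(a + 7) + (a - 7/2)*(a + 1)*(a + 7) = 4*a^3 + 27*a^2/2 - 42*a - 49/2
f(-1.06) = -1.72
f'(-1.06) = 30.42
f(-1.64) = -28.92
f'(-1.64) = 63.05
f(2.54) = -82.35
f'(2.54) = 21.46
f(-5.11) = -341.77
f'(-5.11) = 8.90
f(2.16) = -83.78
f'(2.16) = -11.92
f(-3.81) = -249.65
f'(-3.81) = 110.26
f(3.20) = -41.13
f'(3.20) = 110.41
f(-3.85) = -254.04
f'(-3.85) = 109.04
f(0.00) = 0.00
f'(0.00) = -24.50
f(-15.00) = 31080.00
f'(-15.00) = -9857.00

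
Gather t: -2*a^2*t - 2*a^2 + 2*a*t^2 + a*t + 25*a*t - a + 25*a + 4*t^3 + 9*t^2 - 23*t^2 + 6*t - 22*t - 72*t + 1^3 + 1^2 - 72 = -2*a^2 + 24*a + 4*t^3 + t^2*(2*a - 14) + t*(-2*a^2 + 26*a - 88) - 70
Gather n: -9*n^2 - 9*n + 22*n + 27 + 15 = -9*n^2 + 13*n + 42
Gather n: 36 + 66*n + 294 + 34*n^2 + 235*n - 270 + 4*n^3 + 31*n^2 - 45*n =4*n^3 + 65*n^2 + 256*n + 60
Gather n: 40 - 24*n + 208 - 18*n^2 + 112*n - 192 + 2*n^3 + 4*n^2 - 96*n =2*n^3 - 14*n^2 - 8*n + 56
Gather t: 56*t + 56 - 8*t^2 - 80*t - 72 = -8*t^2 - 24*t - 16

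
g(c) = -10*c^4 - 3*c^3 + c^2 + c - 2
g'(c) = -40*c^3 - 9*c^2 + 2*c + 1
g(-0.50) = -2.50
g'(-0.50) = 2.75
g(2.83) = -700.58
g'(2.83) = -972.03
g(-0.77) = -4.32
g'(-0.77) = 12.39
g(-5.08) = -6247.69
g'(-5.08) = 5002.44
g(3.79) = -2210.44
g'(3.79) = -2298.29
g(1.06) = -16.01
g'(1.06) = -54.63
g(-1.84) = -96.39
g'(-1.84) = 216.03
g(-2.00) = -136.00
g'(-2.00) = 281.00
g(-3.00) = -725.00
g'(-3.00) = 994.00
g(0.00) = -2.00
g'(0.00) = 1.00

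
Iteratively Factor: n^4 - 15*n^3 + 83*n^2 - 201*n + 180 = (n - 4)*(n^3 - 11*n^2 + 39*n - 45) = (n - 4)*(n - 3)*(n^2 - 8*n + 15) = (n - 4)*(n - 3)^2*(n - 5)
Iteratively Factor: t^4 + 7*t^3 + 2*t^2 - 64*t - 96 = (t + 4)*(t^3 + 3*t^2 - 10*t - 24) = (t + 4)^2*(t^2 - t - 6) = (t + 2)*(t + 4)^2*(t - 3)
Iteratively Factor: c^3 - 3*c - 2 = (c - 2)*(c^2 + 2*c + 1) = (c - 2)*(c + 1)*(c + 1)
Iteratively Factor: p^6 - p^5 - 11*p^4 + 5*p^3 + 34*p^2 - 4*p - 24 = (p + 2)*(p^5 - 3*p^4 - 5*p^3 + 15*p^2 + 4*p - 12) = (p - 2)*(p + 2)*(p^4 - p^3 - 7*p^2 + p + 6) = (p - 2)*(p + 1)*(p + 2)*(p^3 - 2*p^2 - 5*p + 6) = (p - 2)*(p - 1)*(p + 1)*(p + 2)*(p^2 - p - 6) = (p - 3)*(p - 2)*(p - 1)*(p + 1)*(p + 2)*(p + 2)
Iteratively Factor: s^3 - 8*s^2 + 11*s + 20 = (s - 4)*(s^2 - 4*s - 5) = (s - 4)*(s + 1)*(s - 5)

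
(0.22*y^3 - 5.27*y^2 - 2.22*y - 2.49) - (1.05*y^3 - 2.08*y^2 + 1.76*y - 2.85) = -0.83*y^3 - 3.19*y^2 - 3.98*y + 0.36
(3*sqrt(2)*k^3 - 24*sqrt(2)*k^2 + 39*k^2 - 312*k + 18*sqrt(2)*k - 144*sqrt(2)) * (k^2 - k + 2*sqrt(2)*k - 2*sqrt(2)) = 3*sqrt(2)*k^5 - 27*sqrt(2)*k^4 + 51*k^4 - 459*k^3 + 120*sqrt(2)*k^3 - 864*sqrt(2)*k^2 + 480*k^2 - 648*k + 768*sqrt(2)*k + 576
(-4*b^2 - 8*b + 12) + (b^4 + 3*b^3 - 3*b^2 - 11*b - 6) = b^4 + 3*b^3 - 7*b^2 - 19*b + 6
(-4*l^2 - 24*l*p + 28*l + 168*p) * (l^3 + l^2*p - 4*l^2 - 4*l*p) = -4*l^5 - 28*l^4*p + 44*l^4 - 24*l^3*p^2 + 308*l^3*p - 112*l^3 + 264*l^2*p^2 - 784*l^2*p - 672*l*p^2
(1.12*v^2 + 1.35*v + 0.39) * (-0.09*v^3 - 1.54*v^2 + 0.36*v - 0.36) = -0.1008*v^5 - 1.8463*v^4 - 1.7109*v^3 - 0.5178*v^2 - 0.3456*v - 0.1404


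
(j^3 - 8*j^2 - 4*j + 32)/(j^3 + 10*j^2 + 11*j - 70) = (j^2 - 6*j - 16)/(j^2 + 12*j + 35)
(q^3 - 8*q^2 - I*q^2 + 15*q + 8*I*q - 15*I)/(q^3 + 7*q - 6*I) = (q^2 - 8*q + 15)/(q^2 + I*q + 6)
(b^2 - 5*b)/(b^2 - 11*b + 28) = b*(b - 5)/(b^2 - 11*b + 28)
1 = 1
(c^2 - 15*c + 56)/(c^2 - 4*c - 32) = (c - 7)/(c + 4)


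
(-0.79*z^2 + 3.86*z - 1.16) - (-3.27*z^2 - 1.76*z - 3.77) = 2.48*z^2 + 5.62*z + 2.61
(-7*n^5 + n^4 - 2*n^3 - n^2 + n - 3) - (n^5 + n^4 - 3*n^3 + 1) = -8*n^5 + n^3 - n^2 + n - 4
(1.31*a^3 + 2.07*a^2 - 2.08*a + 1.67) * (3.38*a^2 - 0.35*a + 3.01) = 4.4278*a^5 + 6.5381*a^4 - 3.8118*a^3 + 12.6033*a^2 - 6.8453*a + 5.0267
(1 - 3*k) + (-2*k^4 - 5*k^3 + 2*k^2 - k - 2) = -2*k^4 - 5*k^3 + 2*k^2 - 4*k - 1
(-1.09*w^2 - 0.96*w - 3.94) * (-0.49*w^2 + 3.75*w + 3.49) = 0.5341*w^4 - 3.6171*w^3 - 5.4735*w^2 - 18.1254*w - 13.7506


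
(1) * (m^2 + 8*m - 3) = m^2 + 8*m - 3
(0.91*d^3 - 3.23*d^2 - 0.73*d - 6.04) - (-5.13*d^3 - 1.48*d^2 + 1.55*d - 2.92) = 6.04*d^3 - 1.75*d^2 - 2.28*d - 3.12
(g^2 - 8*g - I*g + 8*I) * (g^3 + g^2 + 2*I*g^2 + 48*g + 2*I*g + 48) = g^5 - 7*g^4 + I*g^4 + 42*g^3 - 7*I*g^3 - 350*g^2 - 56*I*g^2 - 400*g + 336*I*g + 384*I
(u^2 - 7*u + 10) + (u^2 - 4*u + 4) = 2*u^2 - 11*u + 14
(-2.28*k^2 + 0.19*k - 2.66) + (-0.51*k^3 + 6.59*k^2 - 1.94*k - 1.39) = -0.51*k^3 + 4.31*k^2 - 1.75*k - 4.05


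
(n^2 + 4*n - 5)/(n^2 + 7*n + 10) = (n - 1)/(n + 2)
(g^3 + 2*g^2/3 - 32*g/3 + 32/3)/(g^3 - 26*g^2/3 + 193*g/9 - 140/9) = 3*(g^2 + 2*g - 8)/(3*g^2 - 22*g + 35)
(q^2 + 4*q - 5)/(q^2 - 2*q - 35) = (q - 1)/(q - 7)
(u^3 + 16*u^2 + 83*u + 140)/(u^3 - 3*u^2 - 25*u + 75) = (u^2 + 11*u + 28)/(u^2 - 8*u + 15)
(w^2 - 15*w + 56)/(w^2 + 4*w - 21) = (w^2 - 15*w + 56)/(w^2 + 4*w - 21)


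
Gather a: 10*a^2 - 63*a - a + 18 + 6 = 10*a^2 - 64*a + 24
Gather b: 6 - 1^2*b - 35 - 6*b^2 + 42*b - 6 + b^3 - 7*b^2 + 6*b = b^3 - 13*b^2 + 47*b - 35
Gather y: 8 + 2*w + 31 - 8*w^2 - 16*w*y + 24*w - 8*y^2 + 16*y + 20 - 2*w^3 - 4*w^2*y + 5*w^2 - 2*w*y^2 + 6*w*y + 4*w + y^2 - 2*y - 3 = -2*w^3 - 3*w^2 + 30*w + y^2*(-2*w - 7) + y*(-4*w^2 - 10*w + 14) + 56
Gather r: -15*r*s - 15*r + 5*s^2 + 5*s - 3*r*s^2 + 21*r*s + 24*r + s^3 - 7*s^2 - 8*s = r*(-3*s^2 + 6*s + 9) + s^3 - 2*s^2 - 3*s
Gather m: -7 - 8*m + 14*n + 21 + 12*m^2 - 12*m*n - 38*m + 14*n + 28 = 12*m^2 + m*(-12*n - 46) + 28*n + 42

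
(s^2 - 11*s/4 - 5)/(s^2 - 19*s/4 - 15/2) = (s - 4)/(s - 6)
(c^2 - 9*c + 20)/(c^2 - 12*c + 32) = (c - 5)/(c - 8)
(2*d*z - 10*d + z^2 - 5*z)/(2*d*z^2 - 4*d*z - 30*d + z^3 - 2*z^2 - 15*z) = 1/(z + 3)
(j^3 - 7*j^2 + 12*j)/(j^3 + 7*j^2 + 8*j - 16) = j*(j^2 - 7*j + 12)/(j^3 + 7*j^2 + 8*j - 16)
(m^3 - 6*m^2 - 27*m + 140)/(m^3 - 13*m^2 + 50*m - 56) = (m + 5)/(m - 2)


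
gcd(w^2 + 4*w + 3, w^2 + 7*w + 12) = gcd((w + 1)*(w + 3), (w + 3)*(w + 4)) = w + 3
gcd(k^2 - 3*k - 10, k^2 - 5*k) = k - 5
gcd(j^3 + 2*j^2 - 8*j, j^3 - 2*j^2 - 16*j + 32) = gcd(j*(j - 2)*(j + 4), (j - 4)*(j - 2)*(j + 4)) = j^2 + 2*j - 8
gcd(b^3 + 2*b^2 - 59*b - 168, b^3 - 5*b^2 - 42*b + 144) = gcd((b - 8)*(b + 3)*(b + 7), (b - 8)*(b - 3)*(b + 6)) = b - 8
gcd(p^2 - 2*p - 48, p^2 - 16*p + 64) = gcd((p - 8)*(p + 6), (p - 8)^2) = p - 8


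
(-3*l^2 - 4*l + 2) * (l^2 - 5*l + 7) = -3*l^4 + 11*l^3 + l^2 - 38*l + 14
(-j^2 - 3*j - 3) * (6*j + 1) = -6*j^3 - 19*j^2 - 21*j - 3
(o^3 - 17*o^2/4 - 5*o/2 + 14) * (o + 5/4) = o^4 - 3*o^3 - 125*o^2/16 + 87*o/8 + 35/2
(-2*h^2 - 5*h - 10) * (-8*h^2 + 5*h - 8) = 16*h^4 + 30*h^3 + 71*h^2 - 10*h + 80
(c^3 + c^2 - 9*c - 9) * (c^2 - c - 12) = c^5 - 22*c^3 - 12*c^2 + 117*c + 108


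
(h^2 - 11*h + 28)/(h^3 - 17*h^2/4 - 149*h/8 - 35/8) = 8*(h - 4)/(8*h^2 + 22*h + 5)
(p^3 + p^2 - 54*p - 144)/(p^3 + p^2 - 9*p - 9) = (p^2 - 2*p - 48)/(p^2 - 2*p - 3)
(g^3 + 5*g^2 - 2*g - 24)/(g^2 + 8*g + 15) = (g^2 + 2*g - 8)/(g + 5)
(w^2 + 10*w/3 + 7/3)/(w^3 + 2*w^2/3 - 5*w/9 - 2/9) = 3*(3*w + 7)/(9*w^2 - 3*w - 2)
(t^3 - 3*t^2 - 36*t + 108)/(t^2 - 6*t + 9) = (t^2 - 36)/(t - 3)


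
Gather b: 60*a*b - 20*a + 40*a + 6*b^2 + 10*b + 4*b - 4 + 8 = 20*a + 6*b^2 + b*(60*a + 14) + 4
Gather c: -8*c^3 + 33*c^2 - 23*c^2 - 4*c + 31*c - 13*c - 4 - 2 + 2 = -8*c^3 + 10*c^2 + 14*c - 4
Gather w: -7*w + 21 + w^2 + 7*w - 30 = w^2 - 9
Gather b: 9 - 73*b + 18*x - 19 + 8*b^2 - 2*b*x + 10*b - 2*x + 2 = 8*b^2 + b*(-2*x - 63) + 16*x - 8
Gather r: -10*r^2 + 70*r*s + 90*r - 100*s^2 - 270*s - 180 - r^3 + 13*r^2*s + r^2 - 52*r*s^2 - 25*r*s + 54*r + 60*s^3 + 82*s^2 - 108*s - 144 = -r^3 + r^2*(13*s - 9) + r*(-52*s^2 + 45*s + 144) + 60*s^3 - 18*s^2 - 378*s - 324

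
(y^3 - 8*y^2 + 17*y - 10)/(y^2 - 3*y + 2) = y - 5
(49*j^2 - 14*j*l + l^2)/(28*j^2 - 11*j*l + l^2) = (7*j - l)/(4*j - l)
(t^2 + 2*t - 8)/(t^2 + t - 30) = (t^2 + 2*t - 8)/(t^2 + t - 30)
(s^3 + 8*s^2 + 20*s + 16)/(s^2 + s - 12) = (s^2 + 4*s + 4)/(s - 3)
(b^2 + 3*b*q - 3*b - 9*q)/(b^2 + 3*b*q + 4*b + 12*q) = (b - 3)/(b + 4)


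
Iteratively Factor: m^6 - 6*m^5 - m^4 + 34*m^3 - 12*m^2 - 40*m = (m - 2)*(m^5 - 4*m^4 - 9*m^3 + 16*m^2 + 20*m) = (m - 2)*(m + 1)*(m^4 - 5*m^3 - 4*m^2 + 20*m) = (m - 2)*(m + 1)*(m + 2)*(m^3 - 7*m^2 + 10*m) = (m - 5)*(m - 2)*(m + 1)*(m + 2)*(m^2 - 2*m) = m*(m - 5)*(m - 2)*(m + 1)*(m + 2)*(m - 2)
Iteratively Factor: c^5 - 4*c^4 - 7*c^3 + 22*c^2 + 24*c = (c + 2)*(c^4 - 6*c^3 + 5*c^2 + 12*c) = (c - 4)*(c + 2)*(c^3 - 2*c^2 - 3*c) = (c - 4)*(c + 1)*(c + 2)*(c^2 - 3*c) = (c - 4)*(c - 3)*(c + 1)*(c + 2)*(c)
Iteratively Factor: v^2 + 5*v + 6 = (v + 3)*(v + 2)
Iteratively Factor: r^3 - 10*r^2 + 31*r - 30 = (r - 5)*(r^2 - 5*r + 6) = (r - 5)*(r - 3)*(r - 2)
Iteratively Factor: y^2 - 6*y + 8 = (y - 4)*(y - 2)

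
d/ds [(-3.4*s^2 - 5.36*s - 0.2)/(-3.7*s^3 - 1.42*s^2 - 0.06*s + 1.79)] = (-12.58*s^4 - 39.664*s^3 - 9.6272*s^2 - 12.74*s - 9.6064)/(13.69*s^6 + 10.508*s^5 + 2.4604*s^4 - 13.0756*s^3 - 5.08*s^2 - 0.2148*s + 3.2041)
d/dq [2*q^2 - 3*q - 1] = 4*q - 3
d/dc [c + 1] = 1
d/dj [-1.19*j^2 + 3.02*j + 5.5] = 3.02 - 2.38*j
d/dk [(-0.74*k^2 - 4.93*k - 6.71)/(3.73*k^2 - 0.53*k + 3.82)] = (18.7811*k^2 + 44.403*k - 22.3889)/(13.9129*k^4 - 3.9538*k^3 + 28.7781*k^2 - 4.0492*k + 14.5924)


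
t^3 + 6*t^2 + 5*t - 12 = (t - 1)*(t + 3)*(t + 4)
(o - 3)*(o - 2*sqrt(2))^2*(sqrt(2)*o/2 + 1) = sqrt(2)*o^4/2 - 3*o^3 - 3*sqrt(2)*o^3/2 + 9*o^2 + 8*o - 24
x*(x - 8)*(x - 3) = x^3 - 11*x^2 + 24*x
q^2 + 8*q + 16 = (q + 4)^2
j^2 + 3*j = j*(j + 3)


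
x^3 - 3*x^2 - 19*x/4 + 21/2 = (x - 7/2)*(x - 3/2)*(x + 2)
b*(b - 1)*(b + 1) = b^3 - b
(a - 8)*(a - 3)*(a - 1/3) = a^3 - 34*a^2/3 + 83*a/3 - 8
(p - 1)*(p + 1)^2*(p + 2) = p^4 + 3*p^3 + p^2 - 3*p - 2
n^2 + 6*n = n*(n + 6)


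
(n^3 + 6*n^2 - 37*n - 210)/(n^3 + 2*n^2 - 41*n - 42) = (n + 5)/(n + 1)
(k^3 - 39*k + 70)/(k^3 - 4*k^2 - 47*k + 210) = (k - 2)/(k - 6)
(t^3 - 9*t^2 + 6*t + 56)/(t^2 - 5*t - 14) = t - 4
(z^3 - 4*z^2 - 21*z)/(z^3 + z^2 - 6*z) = (z - 7)/(z - 2)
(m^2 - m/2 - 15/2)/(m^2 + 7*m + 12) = (2*m^2 - m - 15)/(2*(m^2 + 7*m + 12))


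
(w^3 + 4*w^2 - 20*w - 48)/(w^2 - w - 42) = (w^2 - 2*w - 8)/(w - 7)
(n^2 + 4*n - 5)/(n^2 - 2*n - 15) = (-n^2 - 4*n + 5)/(-n^2 + 2*n + 15)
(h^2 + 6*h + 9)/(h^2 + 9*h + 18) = (h + 3)/(h + 6)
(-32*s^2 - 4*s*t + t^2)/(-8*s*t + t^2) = (4*s + t)/t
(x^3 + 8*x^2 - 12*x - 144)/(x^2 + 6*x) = x + 2 - 24/x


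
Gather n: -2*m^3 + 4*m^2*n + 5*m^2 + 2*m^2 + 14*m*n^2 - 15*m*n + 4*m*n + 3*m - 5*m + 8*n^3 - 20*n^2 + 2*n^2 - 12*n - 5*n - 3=-2*m^3 + 7*m^2 - 2*m + 8*n^3 + n^2*(14*m - 18) + n*(4*m^2 - 11*m - 17) - 3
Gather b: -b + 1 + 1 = 2 - b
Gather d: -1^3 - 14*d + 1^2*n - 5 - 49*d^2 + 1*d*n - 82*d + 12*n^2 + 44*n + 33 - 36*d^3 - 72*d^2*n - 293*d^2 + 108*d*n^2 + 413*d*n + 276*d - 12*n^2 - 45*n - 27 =-36*d^3 + d^2*(-72*n - 342) + d*(108*n^2 + 414*n + 180)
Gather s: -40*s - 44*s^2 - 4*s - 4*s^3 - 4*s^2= -4*s^3 - 48*s^2 - 44*s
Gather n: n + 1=n + 1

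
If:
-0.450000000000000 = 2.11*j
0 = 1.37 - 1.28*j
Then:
No Solution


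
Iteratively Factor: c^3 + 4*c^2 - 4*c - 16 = (c - 2)*(c^2 + 6*c + 8) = (c - 2)*(c + 2)*(c + 4)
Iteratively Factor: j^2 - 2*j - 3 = (j - 3)*(j + 1)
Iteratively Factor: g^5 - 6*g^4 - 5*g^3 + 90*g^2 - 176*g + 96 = (g + 4)*(g^4 - 10*g^3 + 35*g^2 - 50*g + 24) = (g - 4)*(g + 4)*(g^3 - 6*g^2 + 11*g - 6) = (g - 4)*(g - 2)*(g + 4)*(g^2 - 4*g + 3) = (g - 4)*(g - 2)*(g - 1)*(g + 4)*(g - 3)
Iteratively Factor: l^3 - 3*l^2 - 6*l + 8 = (l - 4)*(l^2 + l - 2) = (l - 4)*(l - 1)*(l + 2)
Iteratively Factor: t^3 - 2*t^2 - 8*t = (t - 4)*(t^2 + 2*t) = t*(t - 4)*(t + 2)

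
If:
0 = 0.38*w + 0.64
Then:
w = -1.68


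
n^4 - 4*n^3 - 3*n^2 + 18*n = n*(n - 3)^2*(n + 2)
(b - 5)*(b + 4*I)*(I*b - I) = I*b^3 - 4*b^2 - 6*I*b^2 + 24*b + 5*I*b - 20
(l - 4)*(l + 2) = l^2 - 2*l - 8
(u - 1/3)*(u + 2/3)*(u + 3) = u^3 + 10*u^2/3 + 7*u/9 - 2/3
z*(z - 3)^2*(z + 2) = z^4 - 4*z^3 - 3*z^2 + 18*z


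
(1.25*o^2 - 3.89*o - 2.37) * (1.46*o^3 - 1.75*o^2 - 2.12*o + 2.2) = 1.825*o^5 - 7.8669*o^4 + 0.697299999999999*o^3 + 15.1443*o^2 - 3.5336*o - 5.214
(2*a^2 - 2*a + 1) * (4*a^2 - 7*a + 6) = 8*a^4 - 22*a^3 + 30*a^2 - 19*a + 6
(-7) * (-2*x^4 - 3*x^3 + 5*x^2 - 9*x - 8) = 14*x^4 + 21*x^3 - 35*x^2 + 63*x + 56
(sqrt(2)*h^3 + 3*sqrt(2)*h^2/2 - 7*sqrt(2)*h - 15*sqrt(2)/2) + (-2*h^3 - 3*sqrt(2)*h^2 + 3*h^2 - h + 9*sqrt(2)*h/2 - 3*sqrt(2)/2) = -2*h^3 + sqrt(2)*h^3 - 3*sqrt(2)*h^2/2 + 3*h^2 - 5*sqrt(2)*h/2 - h - 9*sqrt(2)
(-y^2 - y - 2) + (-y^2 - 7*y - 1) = -2*y^2 - 8*y - 3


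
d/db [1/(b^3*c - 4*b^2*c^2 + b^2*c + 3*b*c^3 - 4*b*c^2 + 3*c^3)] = (-3*b^2 + 8*b*c - 2*b - 3*c^2 + 4*c)/(c*(b^3 - 4*b^2*c + b^2 + 3*b*c^2 - 4*b*c + 3*c^2)^2)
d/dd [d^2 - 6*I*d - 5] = 2*d - 6*I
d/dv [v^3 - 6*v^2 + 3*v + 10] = 3*v^2 - 12*v + 3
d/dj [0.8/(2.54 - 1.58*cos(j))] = -1.264*sin(j)/(1.58*cos(j) - 2.54)^2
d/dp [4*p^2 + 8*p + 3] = 8*p + 8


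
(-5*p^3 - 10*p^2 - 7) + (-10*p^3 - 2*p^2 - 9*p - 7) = -15*p^3 - 12*p^2 - 9*p - 14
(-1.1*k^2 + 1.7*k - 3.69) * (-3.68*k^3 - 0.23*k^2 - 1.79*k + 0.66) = 4.048*k^5 - 6.003*k^4 + 15.1572*k^3 - 2.9203*k^2 + 7.7271*k - 2.4354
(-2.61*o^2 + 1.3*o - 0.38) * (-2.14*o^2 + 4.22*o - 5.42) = 5.5854*o^4 - 13.7962*o^3 + 20.4454*o^2 - 8.6496*o + 2.0596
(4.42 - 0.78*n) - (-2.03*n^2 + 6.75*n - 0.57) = 2.03*n^2 - 7.53*n + 4.99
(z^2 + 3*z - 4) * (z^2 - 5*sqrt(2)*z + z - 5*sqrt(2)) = z^4 - 5*sqrt(2)*z^3 + 4*z^3 - 20*sqrt(2)*z^2 - z^2 - 4*z + 5*sqrt(2)*z + 20*sqrt(2)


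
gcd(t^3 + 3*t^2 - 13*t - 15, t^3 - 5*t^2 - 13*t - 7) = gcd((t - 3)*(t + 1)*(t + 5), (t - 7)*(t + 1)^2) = t + 1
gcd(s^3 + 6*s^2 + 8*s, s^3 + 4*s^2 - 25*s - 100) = s + 4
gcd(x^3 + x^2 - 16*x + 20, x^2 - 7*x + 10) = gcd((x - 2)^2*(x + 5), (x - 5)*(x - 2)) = x - 2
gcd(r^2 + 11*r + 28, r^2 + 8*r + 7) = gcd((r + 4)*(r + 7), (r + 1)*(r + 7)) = r + 7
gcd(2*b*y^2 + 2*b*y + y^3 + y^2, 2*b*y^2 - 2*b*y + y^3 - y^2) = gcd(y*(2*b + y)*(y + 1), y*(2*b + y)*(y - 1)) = 2*b*y + y^2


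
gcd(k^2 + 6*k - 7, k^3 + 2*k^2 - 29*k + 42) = k + 7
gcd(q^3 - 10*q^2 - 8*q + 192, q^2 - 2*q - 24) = q^2 - 2*q - 24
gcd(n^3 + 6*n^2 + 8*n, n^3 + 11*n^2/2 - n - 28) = n + 4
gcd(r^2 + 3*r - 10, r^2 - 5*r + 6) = r - 2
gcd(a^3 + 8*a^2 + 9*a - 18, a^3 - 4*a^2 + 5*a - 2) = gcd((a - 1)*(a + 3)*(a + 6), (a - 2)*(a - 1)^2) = a - 1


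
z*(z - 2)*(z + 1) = z^3 - z^2 - 2*z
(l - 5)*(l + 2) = l^2 - 3*l - 10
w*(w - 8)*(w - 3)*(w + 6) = w^4 - 5*w^3 - 42*w^2 + 144*w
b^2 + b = b*(b + 1)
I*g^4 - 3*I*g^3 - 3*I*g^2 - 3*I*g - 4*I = (g - 4)*(g - I)*(g + I)*(I*g + I)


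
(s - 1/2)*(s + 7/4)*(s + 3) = s^3 + 17*s^2/4 + 23*s/8 - 21/8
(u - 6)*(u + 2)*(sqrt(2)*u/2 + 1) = sqrt(2)*u^3/2 - 2*sqrt(2)*u^2 + u^2 - 6*sqrt(2)*u - 4*u - 12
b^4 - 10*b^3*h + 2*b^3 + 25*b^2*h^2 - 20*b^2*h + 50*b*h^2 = b*(b + 2)*(b - 5*h)^2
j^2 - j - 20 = (j - 5)*(j + 4)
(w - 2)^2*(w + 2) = w^3 - 2*w^2 - 4*w + 8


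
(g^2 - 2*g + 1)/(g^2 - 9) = (g^2 - 2*g + 1)/(g^2 - 9)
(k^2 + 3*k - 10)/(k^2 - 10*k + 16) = (k + 5)/(k - 8)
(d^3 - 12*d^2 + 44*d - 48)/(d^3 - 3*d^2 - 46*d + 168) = (d - 2)/(d + 7)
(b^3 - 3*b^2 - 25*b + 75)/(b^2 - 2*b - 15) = (b^2 + 2*b - 15)/(b + 3)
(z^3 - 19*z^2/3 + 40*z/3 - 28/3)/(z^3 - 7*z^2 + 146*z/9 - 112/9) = 3*(z - 2)/(3*z - 8)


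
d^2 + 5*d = d*(d + 5)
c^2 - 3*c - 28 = (c - 7)*(c + 4)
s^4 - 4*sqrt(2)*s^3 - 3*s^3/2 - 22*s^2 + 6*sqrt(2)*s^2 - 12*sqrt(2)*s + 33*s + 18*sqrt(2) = (s - 3/2)*(s - 6*sqrt(2))*(s + sqrt(2))^2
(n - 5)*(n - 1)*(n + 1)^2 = n^4 - 4*n^3 - 6*n^2 + 4*n + 5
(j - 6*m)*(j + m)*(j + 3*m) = j^3 - 2*j^2*m - 21*j*m^2 - 18*m^3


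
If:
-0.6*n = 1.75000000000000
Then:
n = -2.92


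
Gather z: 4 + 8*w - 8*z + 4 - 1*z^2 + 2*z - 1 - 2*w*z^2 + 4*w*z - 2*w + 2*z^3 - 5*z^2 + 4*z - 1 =6*w + 2*z^3 + z^2*(-2*w - 6) + z*(4*w - 2) + 6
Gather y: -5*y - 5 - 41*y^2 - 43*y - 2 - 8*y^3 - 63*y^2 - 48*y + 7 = -8*y^3 - 104*y^2 - 96*y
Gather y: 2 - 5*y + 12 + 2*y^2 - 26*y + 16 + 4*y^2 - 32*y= 6*y^2 - 63*y + 30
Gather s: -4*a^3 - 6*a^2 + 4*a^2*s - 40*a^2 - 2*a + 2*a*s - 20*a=-4*a^3 - 46*a^2 - 22*a + s*(4*a^2 + 2*a)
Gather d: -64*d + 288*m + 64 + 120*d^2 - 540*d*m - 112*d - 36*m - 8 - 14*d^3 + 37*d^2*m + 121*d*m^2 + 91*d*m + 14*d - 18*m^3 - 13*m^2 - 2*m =-14*d^3 + d^2*(37*m + 120) + d*(121*m^2 - 449*m - 162) - 18*m^3 - 13*m^2 + 250*m + 56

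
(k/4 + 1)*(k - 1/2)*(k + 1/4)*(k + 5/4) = k^4/4 + 5*k^3/4 + 57*k^2/64 - 61*k/128 - 5/32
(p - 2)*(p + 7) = p^2 + 5*p - 14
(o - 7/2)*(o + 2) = o^2 - 3*o/2 - 7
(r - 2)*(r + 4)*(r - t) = r^3 - r^2*t + 2*r^2 - 2*r*t - 8*r + 8*t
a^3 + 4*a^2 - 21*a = a*(a - 3)*(a + 7)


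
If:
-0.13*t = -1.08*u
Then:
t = 8.30769230769231*u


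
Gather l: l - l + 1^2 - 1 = 0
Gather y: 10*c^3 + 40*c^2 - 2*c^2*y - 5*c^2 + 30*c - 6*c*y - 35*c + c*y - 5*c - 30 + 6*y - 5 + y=10*c^3 + 35*c^2 - 10*c + y*(-2*c^2 - 5*c + 7) - 35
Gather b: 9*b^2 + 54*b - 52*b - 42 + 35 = 9*b^2 + 2*b - 7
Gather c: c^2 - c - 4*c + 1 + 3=c^2 - 5*c + 4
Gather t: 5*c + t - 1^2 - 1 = 5*c + t - 2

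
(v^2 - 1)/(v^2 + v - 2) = (v + 1)/(v + 2)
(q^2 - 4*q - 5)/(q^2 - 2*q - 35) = (-q^2 + 4*q + 5)/(-q^2 + 2*q + 35)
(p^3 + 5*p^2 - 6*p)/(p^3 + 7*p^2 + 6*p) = (p - 1)/(p + 1)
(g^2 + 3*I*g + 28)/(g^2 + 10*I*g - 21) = (g - 4*I)/(g + 3*I)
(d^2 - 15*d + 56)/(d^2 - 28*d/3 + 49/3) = 3*(d - 8)/(3*d - 7)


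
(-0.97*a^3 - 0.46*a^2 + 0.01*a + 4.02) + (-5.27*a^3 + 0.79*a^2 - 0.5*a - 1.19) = -6.24*a^3 + 0.33*a^2 - 0.49*a + 2.83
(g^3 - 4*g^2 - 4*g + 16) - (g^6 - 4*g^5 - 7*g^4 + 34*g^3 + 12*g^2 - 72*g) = -g^6 + 4*g^5 + 7*g^4 - 33*g^3 - 16*g^2 + 68*g + 16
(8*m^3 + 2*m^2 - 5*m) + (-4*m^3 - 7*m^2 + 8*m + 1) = 4*m^3 - 5*m^2 + 3*m + 1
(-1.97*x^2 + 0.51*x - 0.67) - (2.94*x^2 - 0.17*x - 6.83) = -4.91*x^2 + 0.68*x + 6.16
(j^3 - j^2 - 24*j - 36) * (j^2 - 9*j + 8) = j^5 - 10*j^4 - 7*j^3 + 172*j^2 + 132*j - 288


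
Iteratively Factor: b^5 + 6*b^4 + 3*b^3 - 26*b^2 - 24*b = (b + 4)*(b^4 + 2*b^3 - 5*b^2 - 6*b) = b*(b + 4)*(b^3 + 2*b^2 - 5*b - 6) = b*(b + 1)*(b + 4)*(b^2 + b - 6) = b*(b + 1)*(b + 3)*(b + 4)*(b - 2)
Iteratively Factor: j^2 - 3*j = (j - 3)*(j)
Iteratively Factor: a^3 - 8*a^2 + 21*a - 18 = (a - 3)*(a^2 - 5*a + 6) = (a - 3)*(a - 2)*(a - 3)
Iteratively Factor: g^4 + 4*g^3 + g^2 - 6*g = (g - 1)*(g^3 + 5*g^2 + 6*g) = g*(g - 1)*(g^2 + 5*g + 6) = g*(g - 1)*(g + 3)*(g + 2)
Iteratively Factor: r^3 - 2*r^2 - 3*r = (r)*(r^2 - 2*r - 3) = r*(r + 1)*(r - 3)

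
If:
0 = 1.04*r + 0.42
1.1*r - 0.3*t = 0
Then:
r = -0.40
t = -1.48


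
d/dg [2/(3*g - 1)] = -6/(3*g - 1)^2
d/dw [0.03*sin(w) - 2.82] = 0.03*cos(w)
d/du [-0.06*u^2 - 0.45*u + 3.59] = -0.12*u - 0.45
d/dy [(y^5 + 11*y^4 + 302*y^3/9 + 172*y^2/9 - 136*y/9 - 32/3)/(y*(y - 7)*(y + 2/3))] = 2*(3*y^5 - 16*y^4 - 217*y^3 - 282*y^2 + 48*y - 168)/(3*y^2*(y^2 - 14*y + 49))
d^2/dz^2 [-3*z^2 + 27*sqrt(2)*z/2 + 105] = -6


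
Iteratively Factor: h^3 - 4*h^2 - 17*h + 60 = (h + 4)*(h^2 - 8*h + 15) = (h - 3)*(h + 4)*(h - 5)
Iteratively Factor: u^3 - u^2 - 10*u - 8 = (u + 1)*(u^2 - 2*u - 8) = (u + 1)*(u + 2)*(u - 4)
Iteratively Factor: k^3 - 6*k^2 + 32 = (k - 4)*(k^2 - 2*k - 8) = (k - 4)^2*(k + 2)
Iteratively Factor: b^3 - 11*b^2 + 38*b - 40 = (b - 2)*(b^2 - 9*b + 20) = (b - 4)*(b - 2)*(b - 5)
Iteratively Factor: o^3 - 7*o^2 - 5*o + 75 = (o + 3)*(o^2 - 10*o + 25) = (o - 5)*(o + 3)*(o - 5)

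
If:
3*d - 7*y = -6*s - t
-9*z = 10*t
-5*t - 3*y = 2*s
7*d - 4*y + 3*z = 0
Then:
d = 3*z/125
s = 531*z/500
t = -9*z/10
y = 99*z/125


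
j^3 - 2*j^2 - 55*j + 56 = (j - 8)*(j - 1)*(j + 7)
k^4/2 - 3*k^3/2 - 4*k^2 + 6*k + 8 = (k/2 + 1)*(k - 4)*(k - 2)*(k + 1)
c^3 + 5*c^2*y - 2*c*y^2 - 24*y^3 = (c - 2*y)*(c + 3*y)*(c + 4*y)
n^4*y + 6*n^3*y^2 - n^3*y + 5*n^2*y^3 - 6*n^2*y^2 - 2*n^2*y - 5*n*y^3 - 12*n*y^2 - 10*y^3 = (n - 2)*(n + y)*(n + 5*y)*(n*y + y)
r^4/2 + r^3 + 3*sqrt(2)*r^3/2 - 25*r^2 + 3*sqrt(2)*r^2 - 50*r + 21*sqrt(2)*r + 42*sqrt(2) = (r/2 + 1)*(r - 3*sqrt(2))*(r - sqrt(2))*(r + 7*sqrt(2))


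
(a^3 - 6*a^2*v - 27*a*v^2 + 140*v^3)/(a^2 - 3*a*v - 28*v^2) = (a^2 + a*v - 20*v^2)/(a + 4*v)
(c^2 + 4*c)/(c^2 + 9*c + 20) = c/(c + 5)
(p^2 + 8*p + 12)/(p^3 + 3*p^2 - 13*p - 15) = (p^2 + 8*p + 12)/(p^3 + 3*p^2 - 13*p - 15)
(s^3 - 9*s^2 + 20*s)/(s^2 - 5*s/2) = 2*(s^2 - 9*s + 20)/(2*s - 5)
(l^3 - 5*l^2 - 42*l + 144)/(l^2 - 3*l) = l - 2 - 48/l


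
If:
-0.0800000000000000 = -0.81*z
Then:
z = 0.10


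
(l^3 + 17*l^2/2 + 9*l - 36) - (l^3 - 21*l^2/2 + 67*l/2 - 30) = 19*l^2 - 49*l/2 - 6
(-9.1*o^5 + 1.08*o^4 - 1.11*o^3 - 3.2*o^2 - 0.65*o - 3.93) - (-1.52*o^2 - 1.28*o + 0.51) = -9.1*o^5 + 1.08*o^4 - 1.11*o^3 - 1.68*o^2 + 0.63*o - 4.44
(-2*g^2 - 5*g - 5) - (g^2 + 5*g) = -3*g^2 - 10*g - 5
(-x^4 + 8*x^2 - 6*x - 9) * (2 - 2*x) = 2*x^5 - 2*x^4 - 16*x^3 + 28*x^2 + 6*x - 18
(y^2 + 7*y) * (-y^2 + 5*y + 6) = -y^4 - 2*y^3 + 41*y^2 + 42*y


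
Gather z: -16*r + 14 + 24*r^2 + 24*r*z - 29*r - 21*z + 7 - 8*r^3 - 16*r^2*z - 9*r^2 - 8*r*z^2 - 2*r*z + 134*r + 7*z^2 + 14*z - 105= -8*r^3 + 15*r^2 + 89*r + z^2*(7 - 8*r) + z*(-16*r^2 + 22*r - 7) - 84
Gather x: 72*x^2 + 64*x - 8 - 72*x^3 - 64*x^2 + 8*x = -72*x^3 + 8*x^2 + 72*x - 8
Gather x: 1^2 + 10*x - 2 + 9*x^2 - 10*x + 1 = 9*x^2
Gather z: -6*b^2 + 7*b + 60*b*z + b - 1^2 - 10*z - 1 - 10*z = -6*b^2 + 8*b + z*(60*b - 20) - 2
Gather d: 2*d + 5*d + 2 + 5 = 7*d + 7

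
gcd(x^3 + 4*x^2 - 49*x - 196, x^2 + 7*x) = x + 7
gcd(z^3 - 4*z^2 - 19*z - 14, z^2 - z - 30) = 1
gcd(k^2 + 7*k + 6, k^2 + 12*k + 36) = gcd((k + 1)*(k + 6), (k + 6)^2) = k + 6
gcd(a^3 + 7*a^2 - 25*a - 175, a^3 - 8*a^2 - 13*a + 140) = a - 5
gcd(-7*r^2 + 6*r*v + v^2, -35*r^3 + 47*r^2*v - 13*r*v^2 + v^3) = r - v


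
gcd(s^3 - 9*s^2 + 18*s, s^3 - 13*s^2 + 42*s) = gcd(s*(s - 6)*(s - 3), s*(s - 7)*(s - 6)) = s^2 - 6*s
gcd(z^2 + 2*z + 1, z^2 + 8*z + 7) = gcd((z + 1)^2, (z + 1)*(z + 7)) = z + 1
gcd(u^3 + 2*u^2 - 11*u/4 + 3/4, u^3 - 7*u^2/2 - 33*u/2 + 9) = u^2 + 5*u/2 - 3/2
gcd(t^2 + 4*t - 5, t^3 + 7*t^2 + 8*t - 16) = t - 1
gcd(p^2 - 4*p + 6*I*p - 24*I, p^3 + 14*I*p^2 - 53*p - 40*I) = 1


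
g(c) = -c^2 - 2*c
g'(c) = -2*c - 2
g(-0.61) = 0.85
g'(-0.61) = -0.78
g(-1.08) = 0.99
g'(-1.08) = 0.16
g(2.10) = -8.61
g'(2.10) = -6.20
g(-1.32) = 0.90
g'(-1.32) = 0.64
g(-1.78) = 0.39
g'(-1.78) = 1.56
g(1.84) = -7.07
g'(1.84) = -5.68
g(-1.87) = 0.24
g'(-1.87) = 1.74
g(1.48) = -5.15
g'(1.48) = -4.96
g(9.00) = -99.00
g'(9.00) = -20.00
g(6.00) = -48.00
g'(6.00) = -14.00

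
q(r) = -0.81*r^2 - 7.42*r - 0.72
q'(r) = -1.62*r - 7.42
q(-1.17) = 6.85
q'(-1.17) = -5.52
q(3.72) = -39.53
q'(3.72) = -13.45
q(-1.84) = 10.19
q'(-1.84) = -4.44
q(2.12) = -20.09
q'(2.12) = -10.85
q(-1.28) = 7.45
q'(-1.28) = -5.35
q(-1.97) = 10.75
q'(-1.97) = -4.23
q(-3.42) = 15.18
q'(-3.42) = -1.88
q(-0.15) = 0.37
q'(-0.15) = -7.18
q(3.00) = -30.27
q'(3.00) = -12.28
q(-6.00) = 14.64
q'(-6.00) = 2.30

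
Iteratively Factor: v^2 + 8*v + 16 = (v + 4)*(v + 4)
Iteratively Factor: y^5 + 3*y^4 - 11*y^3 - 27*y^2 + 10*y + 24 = (y - 1)*(y^4 + 4*y^3 - 7*y^2 - 34*y - 24) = (y - 1)*(y + 1)*(y^3 + 3*y^2 - 10*y - 24) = (y - 1)*(y + 1)*(y + 4)*(y^2 - y - 6) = (y - 3)*(y - 1)*(y + 1)*(y + 4)*(y + 2)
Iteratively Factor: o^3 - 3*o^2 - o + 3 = (o - 3)*(o^2 - 1) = (o - 3)*(o - 1)*(o + 1)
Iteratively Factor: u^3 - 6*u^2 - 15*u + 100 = (u - 5)*(u^2 - u - 20) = (u - 5)^2*(u + 4)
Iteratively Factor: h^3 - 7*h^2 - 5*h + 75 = (h + 3)*(h^2 - 10*h + 25) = (h - 5)*(h + 3)*(h - 5)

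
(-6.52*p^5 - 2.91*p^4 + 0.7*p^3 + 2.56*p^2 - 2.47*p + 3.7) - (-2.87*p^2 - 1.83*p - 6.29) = -6.52*p^5 - 2.91*p^4 + 0.7*p^3 + 5.43*p^2 - 0.64*p + 9.99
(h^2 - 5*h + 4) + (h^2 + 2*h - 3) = 2*h^2 - 3*h + 1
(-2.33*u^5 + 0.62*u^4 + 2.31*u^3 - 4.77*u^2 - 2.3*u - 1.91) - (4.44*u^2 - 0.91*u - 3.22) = -2.33*u^5 + 0.62*u^4 + 2.31*u^3 - 9.21*u^2 - 1.39*u + 1.31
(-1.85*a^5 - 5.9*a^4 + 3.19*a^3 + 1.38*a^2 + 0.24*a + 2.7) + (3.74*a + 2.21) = -1.85*a^5 - 5.9*a^4 + 3.19*a^3 + 1.38*a^2 + 3.98*a + 4.91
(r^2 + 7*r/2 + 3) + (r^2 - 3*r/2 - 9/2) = 2*r^2 + 2*r - 3/2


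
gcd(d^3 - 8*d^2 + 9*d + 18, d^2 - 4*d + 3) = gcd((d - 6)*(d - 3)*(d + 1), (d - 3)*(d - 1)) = d - 3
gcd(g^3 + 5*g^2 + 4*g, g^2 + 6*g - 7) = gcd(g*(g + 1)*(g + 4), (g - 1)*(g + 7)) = 1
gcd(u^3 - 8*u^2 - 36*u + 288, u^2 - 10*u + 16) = u - 8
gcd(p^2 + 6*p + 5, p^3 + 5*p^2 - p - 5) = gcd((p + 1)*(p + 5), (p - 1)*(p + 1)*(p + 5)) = p^2 + 6*p + 5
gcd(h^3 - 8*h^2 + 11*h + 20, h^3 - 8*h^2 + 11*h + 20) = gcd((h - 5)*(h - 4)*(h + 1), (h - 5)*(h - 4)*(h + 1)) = h^3 - 8*h^2 + 11*h + 20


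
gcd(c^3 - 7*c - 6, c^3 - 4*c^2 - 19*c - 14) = c^2 + 3*c + 2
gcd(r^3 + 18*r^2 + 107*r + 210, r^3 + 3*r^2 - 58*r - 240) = r^2 + 11*r + 30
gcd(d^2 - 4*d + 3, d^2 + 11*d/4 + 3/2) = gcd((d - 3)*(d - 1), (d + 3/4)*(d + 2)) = 1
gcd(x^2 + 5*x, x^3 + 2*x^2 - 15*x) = x^2 + 5*x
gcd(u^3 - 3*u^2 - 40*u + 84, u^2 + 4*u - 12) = u^2 + 4*u - 12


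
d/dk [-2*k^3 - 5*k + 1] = -6*k^2 - 5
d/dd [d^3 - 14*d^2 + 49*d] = 3*d^2 - 28*d + 49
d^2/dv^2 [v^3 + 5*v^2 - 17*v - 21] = 6*v + 10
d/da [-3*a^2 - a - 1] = -6*a - 1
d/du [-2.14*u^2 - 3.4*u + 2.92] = -4.28*u - 3.4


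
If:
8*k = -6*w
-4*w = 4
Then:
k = 3/4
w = -1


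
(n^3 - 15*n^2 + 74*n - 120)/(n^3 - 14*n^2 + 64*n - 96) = (n - 5)/(n - 4)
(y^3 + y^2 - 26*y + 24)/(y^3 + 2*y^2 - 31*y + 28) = (y + 6)/(y + 7)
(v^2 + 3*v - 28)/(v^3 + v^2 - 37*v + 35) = (v - 4)/(v^2 - 6*v + 5)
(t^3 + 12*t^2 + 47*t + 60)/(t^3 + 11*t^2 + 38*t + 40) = (t + 3)/(t + 2)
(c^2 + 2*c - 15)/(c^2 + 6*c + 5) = (c - 3)/(c + 1)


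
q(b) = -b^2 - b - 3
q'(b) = -2*b - 1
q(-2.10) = -5.31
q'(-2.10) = 3.20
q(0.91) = -4.74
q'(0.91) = -2.82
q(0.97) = -4.91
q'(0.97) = -2.94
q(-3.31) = -10.65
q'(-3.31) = 5.62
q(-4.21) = -16.51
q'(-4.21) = 7.42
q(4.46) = -27.35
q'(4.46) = -9.92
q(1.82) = -8.13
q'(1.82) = -4.64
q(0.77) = -4.36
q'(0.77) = -2.54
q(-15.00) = -213.00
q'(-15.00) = 29.00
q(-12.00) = -135.00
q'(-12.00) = 23.00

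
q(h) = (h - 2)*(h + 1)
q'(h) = 2*h - 1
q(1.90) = -0.29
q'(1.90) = 2.80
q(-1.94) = 3.70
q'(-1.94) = -4.88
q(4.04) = 10.28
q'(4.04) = 7.08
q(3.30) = 5.59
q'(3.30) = 5.60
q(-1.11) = 0.34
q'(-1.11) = -3.22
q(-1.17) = 0.54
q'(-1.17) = -3.34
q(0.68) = -2.22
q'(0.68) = 0.36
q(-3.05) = 10.35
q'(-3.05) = -7.10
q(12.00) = 130.00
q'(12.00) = 23.00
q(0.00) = -2.00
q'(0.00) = -1.00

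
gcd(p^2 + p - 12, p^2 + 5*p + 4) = p + 4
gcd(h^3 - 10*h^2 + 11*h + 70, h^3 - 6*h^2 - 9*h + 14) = h^2 - 5*h - 14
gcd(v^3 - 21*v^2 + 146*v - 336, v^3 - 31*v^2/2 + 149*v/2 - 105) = v^2 - 13*v + 42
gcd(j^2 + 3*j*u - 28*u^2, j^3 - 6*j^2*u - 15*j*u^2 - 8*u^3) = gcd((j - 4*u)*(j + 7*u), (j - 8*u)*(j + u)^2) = 1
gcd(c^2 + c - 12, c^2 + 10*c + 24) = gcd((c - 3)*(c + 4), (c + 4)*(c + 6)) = c + 4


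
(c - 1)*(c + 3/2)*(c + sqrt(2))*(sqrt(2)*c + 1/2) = sqrt(2)*c^4 + sqrt(2)*c^3/2 + 5*c^3/2 - sqrt(2)*c^2 + 5*c^2/4 - 15*c/4 + sqrt(2)*c/4 - 3*sqrt(2)/4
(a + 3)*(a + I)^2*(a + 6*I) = a^4 + 3*a^3 + 8*I*a^3 - 13*a^2 + 24*I*a^2 - 39*a - 6*I*a - 18*I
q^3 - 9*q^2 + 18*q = q*(q - 6)*(q - 3)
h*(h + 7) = h^2 + 7*h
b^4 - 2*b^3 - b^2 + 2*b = b*(b - 2)*(b - 1)*(b + 1)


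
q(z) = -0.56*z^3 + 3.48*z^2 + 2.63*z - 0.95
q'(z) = -1.68*z^2 + 6.96*z + 2.63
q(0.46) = 0.94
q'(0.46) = 5.48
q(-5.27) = 163.80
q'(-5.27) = -80.71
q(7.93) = -40.51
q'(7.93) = -47.82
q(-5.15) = 154.29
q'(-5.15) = -77.77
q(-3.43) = 53.57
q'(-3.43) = -41.01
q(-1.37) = 3.42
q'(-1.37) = -10.06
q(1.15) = 5.83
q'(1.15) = 8.41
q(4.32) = 30.21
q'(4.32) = 1.34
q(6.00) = 19.15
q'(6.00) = -16.09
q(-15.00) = 2632.60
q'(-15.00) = -479.77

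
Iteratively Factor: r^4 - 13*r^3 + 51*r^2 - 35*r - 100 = (r - 5)*(r^3 - 8*r^2 + 11*r + 20) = (r - 5)*(r - 4)*(r^2 - 4*r - 5) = (r - 5)^2*(r - 4)*(r + 1)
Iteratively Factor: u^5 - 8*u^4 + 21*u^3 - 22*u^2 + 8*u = (u)*(u^4 - 8*u^3 + 21*u^2 - 22*u + 8) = u*(u - 4)*(u^3 - 4*u^2 + 5*u - 2) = u*(u - 4)*(u - 1)*(u^2 - 3*u + 2) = u*(u - 4)*(u - 1)^2*(u - 2)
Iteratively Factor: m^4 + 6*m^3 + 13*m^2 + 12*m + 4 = (m + 1)*(m^3 + 5*m^2 + 8*m + 4) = (m + 1)*(m + 2)*(m^2 + 3*m + 2) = (m + 1)*(m + 2)^2*(m + 1)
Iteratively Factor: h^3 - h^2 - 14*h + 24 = (h - 2)*(h^2 + h - 12) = (h - 3)*(h - 2)*(h + 4)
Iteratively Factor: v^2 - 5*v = (v)*(v - 5)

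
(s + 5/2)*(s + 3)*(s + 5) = s^3 + 21*s^2/2 + 35*s + 75/2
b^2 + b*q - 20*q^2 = (b - 4*q)*(b + 5*q)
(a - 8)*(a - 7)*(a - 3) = a^3 - 18*a^2 + 101*a - 168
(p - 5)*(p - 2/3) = p^2 - 17*p/3 + 10/3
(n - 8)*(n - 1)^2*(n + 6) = n^4 - 4*n^3 - 43*n^2 + 94*n - 48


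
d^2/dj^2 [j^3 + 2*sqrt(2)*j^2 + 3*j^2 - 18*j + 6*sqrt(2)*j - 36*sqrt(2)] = 6*j + 4*sqrt(2) + 6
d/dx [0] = 0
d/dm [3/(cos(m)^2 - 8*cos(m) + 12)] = 6*(cos(m) - 4)*sin(m)/(cos(m)^2 - 8*cos(m) + 12)^2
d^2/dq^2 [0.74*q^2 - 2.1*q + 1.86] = 1.48000000000000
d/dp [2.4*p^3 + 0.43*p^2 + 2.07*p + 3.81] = 7.2*p^2 + 0.86*p + 2.07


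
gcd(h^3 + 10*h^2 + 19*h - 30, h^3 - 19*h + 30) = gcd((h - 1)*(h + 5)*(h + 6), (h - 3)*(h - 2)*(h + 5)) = h + 5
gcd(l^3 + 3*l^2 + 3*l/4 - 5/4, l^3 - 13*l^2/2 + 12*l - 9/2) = l - 1/2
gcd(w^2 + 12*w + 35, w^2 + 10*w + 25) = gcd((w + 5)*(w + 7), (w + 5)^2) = w + 5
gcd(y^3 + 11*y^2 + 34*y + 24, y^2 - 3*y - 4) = y + 1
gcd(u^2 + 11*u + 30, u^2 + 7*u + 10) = u + 5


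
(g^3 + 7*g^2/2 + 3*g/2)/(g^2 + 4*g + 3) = g*(2*g + 1)/(2*(g + 1))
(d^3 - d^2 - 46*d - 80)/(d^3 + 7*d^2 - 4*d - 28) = (d^2 - 3*d - 40)/(d^2 + 5*d - 14)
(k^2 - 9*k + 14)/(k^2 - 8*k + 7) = (k - 2)/(k - 1)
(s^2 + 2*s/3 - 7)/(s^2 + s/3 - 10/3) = (3*s^2 + 2*s - 21)/(3*s^2 + s - 10)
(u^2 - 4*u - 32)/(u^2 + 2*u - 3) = (u^2 - 4*u - 32)/(u^2 + 2*u - 3)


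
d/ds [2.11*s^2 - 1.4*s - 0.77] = 4.22*s - 1.4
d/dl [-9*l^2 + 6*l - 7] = 6 - 18*l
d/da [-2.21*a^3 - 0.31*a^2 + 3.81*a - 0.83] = -6.63*a^2 - 0.62*a + 3.81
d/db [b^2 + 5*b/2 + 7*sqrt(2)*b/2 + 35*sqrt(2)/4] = 2*b + 5/2 + 7*sqrt(2)/2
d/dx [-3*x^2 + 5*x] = 5 - 6*x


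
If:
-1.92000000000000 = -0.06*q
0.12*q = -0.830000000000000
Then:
No Solution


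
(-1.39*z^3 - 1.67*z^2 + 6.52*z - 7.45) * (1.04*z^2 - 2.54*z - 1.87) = -1.4456*z^5 + 1.7938*z^4 + 13.6219*z^3 - 21.1859*z^2 + 6.7306*z + 13.9315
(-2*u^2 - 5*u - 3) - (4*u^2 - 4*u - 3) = -6*u^2 - u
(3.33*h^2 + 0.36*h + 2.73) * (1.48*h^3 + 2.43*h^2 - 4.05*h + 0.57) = 4.9284*h^5 + 8.6247*h^4 - 8.5713*h^3 + 7.074*h^2 - 10.8513*h + 1.5561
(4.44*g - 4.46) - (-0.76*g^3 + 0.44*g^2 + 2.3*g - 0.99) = 0.76*g^3 - 0.44*g^2 + 2.14*g - 3.47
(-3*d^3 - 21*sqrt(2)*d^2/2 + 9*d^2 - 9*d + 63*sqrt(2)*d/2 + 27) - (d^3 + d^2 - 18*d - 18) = -4*d^3 - 21*sqrt(2)*d^2/2 + 8*d^2 + 9*d + 63*sqrt(2)*d/2 + 45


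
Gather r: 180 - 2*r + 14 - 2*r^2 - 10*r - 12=-2*r^2 - 12*r + 182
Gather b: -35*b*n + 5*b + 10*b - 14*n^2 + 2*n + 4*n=b*(15 - 35*n) - 14*n^2 + 6*n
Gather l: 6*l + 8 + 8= 6*l + 16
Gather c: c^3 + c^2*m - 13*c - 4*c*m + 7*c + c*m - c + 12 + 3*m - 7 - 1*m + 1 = c^3 + c^2*m + c*(-3*m - 7) + 2*m + 6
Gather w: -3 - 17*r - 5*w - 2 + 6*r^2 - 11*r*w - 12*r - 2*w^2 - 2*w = 6*r^2 - 29*r - 2*w^2 + w*(-11*r - 7) - 5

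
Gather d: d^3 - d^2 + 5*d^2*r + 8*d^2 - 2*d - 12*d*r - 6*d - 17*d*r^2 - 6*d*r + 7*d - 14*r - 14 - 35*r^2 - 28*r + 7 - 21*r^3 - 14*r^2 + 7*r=d^3 + d^2*(5*r + 7) + d*(-17*r^2 - 18*r - 1) - 21*r^3 - 49*r^2 - 35*r - 7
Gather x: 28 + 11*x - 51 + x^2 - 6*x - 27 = x^2 + 5*x - 50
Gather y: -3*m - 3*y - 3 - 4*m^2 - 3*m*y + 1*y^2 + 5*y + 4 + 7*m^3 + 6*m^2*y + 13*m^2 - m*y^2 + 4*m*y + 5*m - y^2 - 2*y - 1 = 7*m^3 + 9*m^2 - m*y^2 + 2*m + y*(6*m^2 + m)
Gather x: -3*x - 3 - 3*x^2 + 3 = -3*x^2 - 3*x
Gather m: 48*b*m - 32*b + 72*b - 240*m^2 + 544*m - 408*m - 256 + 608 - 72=40*b - 240*m^2 + m*(48*b + 136) + 280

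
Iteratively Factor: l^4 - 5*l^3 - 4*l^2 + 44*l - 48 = (l + 3)*(l^3 - 8*l^2 + 20*l - 16) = (l - 4)*(l + 3)*(l^2 - 4*l + 4) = (l - 4)*(l - 2)*(l + 3)*(l - 2)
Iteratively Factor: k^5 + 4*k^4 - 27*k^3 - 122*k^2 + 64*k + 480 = (k - 2)*(k^4 + 6*k^3 - 15*k^2 - 152*k - 240) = (k - 2)*(k + 4)*(k^3 + 2*k^2 - 23*k - 60) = (k - 5)*(k - 2)*(k + 4)*(k^2 + 7*k + 12) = (k - 5)*(k - 2)*(k + 4)^2*(k + 3)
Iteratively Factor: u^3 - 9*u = (u)*(u^2 - 9) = u*(u + 3)*(u - 3)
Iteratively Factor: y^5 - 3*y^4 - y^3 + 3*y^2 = (y - 3)*(y^4 - y^2) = (y - 3)*(y + 1)*(y^3 - y^2) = y*(y - 3)*(y + 1)*(y^2 - y) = y^2*(y - 3)*(y + 1)*(y - 1)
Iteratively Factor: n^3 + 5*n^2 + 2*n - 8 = (n + 2)*(n^2 + 3*n - 4) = (n - 1)*(n + 2)*(n + 4)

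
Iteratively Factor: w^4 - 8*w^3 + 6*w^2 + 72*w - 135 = (w - 3)*(w^3 - 5*w^2 - 9*w + 45) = (w - 3)^2*(w^2 - 2*w - 15) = (w - 5)*(w - 3)^2*(w + 3)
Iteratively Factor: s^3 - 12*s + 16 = (s - 2)*(s^2 + 2*s - 8) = (s - 2)*(s + 4)*(s - 2)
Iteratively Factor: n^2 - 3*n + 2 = (n - 2)*(n - 1)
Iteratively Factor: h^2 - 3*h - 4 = (h + 1)*(h - 4)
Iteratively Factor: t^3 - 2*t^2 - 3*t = (t - 3)*(t^2 + t) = t*(t - 3)*(t + 1)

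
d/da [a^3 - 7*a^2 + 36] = a*(3*a - 14)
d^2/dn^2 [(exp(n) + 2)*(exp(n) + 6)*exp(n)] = (9*exp(2*n) + 32*exp(n) + 12)*exp(n)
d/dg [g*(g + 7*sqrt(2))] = 2*g + 7*sqrt(2)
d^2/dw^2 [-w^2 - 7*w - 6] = -2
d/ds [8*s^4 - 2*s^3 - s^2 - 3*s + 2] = 32*s^3 - 6*s^2 - 2*s - 3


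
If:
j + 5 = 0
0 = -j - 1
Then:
No Solution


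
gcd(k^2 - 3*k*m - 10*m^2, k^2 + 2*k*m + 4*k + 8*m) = k + 2*m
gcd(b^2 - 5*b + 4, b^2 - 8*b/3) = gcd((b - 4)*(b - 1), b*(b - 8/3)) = 1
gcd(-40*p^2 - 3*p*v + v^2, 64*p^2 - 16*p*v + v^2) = 8*p - v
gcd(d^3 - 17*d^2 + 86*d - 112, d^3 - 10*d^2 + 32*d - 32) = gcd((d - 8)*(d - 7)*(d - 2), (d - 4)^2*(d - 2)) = d - 2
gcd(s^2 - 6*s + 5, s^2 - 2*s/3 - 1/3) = s - 1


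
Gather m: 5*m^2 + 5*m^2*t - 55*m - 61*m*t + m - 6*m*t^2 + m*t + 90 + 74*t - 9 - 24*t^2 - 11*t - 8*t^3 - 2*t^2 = m^2*(5*t + 5) + m*(-6*t^2 - 60*t - 54) - 8*t^3 - 26*t^2 + 63*t + 81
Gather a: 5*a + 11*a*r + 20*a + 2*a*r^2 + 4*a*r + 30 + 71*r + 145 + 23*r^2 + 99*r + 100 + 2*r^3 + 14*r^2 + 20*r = a*(2*r^2 + 15*r + 25) + 2*r^3 + 37*r^2 + 190*r + 275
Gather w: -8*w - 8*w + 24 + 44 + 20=88 - 16*w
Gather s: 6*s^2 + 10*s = 6*s^2 + 10*s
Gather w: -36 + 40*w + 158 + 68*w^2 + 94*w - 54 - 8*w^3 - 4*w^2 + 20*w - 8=-8*w^3 + 64*w^2 + 154*w + 60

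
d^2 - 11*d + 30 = (d - 6)*(d - 5)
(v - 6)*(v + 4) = v^2 - 2*v - 24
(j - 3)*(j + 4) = j^2 + j - 12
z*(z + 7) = z^2 + 7*z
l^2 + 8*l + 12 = (l + 2)*(l + 6)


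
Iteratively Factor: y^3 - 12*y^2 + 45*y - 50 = (y - 5)*(y^2 - 7*y + 10) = (y - 5)*(y - 2)*(y - 5)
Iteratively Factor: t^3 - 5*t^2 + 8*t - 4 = (t - 2)*(t^2 - 3*t + 2) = (t - 2)^2*(t - 1)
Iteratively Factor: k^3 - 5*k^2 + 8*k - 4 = (k - 1)*(k^2 - 4*k + 4) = (k - 2)*(k - 1)*(k - 2)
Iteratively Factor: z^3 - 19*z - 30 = (z + 2)*(z^2 - 2*z - 15) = (z - 5)*(z + 2)*(z + 3)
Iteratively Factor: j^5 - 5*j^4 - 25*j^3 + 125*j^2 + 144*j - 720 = (j - 3)*(j^4 - 2*j^3 - 31*j^2 + 32*j + 240) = (j - 3)*(j + 4)*(j^3 - 6*j^2 - 7*j + 60) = (j - 4)*(j - 3)*(j + 4)*(j^2 - 2*j - 15) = (j - 5)*(j - 4)*(j - 3)*(j + 4)*(j + 3)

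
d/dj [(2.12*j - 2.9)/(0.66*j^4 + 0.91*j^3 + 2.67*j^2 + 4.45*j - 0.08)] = (-4.1976*j^4 + 3.7976*j^3 + 2.2566*j^2 + 15.486*j + 12.7354)/(0.4356*j^8 + 1.2012*j^7 + 4.3525*j^6 + 10.7334*j^5 + 15.1223*j^4 + 23.6174*j^3 + 19.3753*j^2 - 0.712*j + 0.0064)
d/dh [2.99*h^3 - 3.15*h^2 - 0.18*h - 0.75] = 8.97*h^2 - 6.3*h - 0.18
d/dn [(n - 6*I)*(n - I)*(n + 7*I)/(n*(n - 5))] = (n^4 - 10*n^3 - 43*n^2 + 84*I*n - 210*I)/(n^2*(n^2 - 10*n + 25))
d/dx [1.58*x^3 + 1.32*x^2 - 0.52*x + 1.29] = 4.74*x^2 + 2.64*x - 0.52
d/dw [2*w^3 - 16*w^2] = 2*w*(3*w - 16)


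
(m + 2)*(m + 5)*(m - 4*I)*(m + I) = m^4 + 7*m^3 - 3*I*m^3 + 14*m^2 - 21*I*m^2 + 28*m - 30*I*m + 40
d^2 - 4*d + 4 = (d - 2)^2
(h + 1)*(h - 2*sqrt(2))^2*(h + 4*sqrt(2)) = h^4 + h^3 - 24*h^2 - 24*h + 32*sqrt(2)*h + 32*sqrt(2)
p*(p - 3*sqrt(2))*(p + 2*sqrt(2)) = p^3 - sqrt(2)*p^2 - 12*p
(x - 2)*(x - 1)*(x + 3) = x^3 - 7*x + 6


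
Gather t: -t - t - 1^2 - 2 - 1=-2*t - 4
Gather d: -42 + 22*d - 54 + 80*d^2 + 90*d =80*d^2 + 112*d - 96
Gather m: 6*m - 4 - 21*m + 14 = 10 - 15*m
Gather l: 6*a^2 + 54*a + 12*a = 6*a^2 + 66*a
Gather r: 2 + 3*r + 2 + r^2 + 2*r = r^2 + 5*r + 4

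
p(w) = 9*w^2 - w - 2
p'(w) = 18*w - 1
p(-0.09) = -1.84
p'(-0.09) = -2.62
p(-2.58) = 60.49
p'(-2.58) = -47.44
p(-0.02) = -1.98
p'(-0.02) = -1.36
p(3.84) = 126.87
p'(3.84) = 68.12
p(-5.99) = 326.91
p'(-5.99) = -108.82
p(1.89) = 28.26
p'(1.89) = 33.02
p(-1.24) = 13.08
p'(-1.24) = -23.32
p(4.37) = 165.50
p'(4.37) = 77.66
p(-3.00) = 82.00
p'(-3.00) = -55.00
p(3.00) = 76.00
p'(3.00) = 53.00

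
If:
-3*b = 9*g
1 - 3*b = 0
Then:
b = 1/3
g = -1/9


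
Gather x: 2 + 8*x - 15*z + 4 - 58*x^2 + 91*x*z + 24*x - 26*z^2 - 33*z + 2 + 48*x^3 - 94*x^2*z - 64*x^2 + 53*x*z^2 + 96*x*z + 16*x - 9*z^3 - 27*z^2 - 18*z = 48*x^3 + x^2*(-94*z - 122) + x*(53*z^2 + 187*z + 48) - 9*z^3 - 53*z^2 - 66*z + 8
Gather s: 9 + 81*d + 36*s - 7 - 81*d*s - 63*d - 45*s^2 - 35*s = 18*d - 45*s^2 + s*(1 - 81*d) + 2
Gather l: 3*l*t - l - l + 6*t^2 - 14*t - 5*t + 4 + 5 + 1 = l*(3*t - 2) + 6*t^2 - 19*t + 10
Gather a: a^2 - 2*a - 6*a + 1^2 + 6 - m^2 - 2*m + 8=a^2 - 8*a - m^2 - 2*m + 15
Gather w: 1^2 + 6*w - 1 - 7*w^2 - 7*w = -7*w^2 - w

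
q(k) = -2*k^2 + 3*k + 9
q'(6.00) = -21.00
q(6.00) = -45.00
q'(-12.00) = 51.00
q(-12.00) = -315.00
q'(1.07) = -1.28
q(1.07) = 9.92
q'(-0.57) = 5.28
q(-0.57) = 6.64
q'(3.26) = -10.04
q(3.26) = -2.48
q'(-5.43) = 24.72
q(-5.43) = -66.26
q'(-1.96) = 10.84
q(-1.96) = -4.56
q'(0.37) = 1.52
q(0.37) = 9.84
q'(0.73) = 0.08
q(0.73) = 10.12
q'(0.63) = 0.48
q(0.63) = 10.10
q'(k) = 3 - 4*k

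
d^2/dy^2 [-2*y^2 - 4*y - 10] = -4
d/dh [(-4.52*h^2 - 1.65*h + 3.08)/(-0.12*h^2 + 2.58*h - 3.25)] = (-11.8596*h^2 + 30.1192*h - 2.5839)/(0.0144*h^4 - 0.6192*h^3 + 7.4364*h^2 - 16.77*h + 10.5625)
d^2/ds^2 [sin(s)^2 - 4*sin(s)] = 4*sin(s) + 2*cos(2*s)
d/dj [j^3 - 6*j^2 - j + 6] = 3*j^2 - 12*j - 1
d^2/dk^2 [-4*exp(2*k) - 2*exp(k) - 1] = (-16*exp(k) - 2)*exp(k)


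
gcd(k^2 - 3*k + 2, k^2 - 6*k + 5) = k - 1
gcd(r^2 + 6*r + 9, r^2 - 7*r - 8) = 1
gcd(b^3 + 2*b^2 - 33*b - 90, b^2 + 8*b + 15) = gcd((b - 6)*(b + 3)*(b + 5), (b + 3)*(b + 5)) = b^2 + 8*b + 15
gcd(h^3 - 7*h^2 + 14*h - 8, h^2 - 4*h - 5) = 1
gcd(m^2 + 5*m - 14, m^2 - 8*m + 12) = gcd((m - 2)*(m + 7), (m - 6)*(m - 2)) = m - 2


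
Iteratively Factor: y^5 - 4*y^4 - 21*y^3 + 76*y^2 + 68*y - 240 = (y - 5)*(y^4 + y^3 - 16*y^2 - 4*y + 48) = (y - 5)*(y - 3)*(y^3 + 4*y^2 - 4*y - 16) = (y - 5)*(y - 3)*(y - 2)*(y^2 + 6*y + 8) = (y - 5)*(y - 3)*(y - 2)*(y + 4)*(y + 2)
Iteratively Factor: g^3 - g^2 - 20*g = (g)*(g^2 - g - 20) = g*(g - 5)*(g + 4)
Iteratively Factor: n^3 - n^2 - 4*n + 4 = (n - 2)*(n^2 + n - 2) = (n - 2)*(n - 1)*(n + 2)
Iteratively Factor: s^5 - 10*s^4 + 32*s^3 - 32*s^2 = (s - 4)*(s^4 - 6*s^3 + 8*s^2) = (s - 4)^2*(s^3 - 2*s^2) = (s - 4)^2*(s - 2)*(s^2) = s*(s - 4)^2*(s - 2)*(s)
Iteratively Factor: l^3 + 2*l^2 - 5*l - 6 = (l - 2)*(l^2 + 4*l + 3) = (l - 2)*(l + 1)*(l + 3)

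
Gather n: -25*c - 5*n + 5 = -25*c - 5*n + 5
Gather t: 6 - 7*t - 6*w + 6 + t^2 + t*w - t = t^2 + t*(w - 8) - 6*w + 12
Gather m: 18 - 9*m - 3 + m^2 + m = m^2 - 8*m + 15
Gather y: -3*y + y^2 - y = y^2 - 4*y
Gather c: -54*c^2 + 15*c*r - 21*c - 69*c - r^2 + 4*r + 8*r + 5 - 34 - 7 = -54*c^2 + c*(15*r - 90) - r^2 + 12*r - 36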